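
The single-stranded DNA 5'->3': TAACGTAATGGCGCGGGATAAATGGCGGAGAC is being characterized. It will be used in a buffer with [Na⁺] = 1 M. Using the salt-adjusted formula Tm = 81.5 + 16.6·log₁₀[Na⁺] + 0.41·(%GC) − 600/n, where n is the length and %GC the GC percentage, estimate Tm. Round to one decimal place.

84.5°C

Length n = 32. Scanning the sequence gives C=5, G=12, A=10, T=5.
G+C = 17, so %GC = 17/32 × 100 = 53.125%
Salt term: 16.6 × (0) = 0
GC term: 0.41 × 53.125 = 21.781; length term: −600/32 = −18.75
Tm = 81.5 + (0) + 21.781 − 18.75 = 84.531 → 84.5°C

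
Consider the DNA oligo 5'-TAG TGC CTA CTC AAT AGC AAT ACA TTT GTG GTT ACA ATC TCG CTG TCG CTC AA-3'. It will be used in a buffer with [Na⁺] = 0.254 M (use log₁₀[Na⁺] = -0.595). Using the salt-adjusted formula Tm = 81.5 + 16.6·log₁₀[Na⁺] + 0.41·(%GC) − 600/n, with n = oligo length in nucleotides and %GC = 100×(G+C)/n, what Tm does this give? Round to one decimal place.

Length n = 53. Counting bases: G=9, T=17, C=13, A=14
G+C = 22, so %GC = 22/53 × 100 = 41.509%
Salt term: 16.6 × (-0.595) = -9.877
GC term: 0.41 × 41.509 = 17.019; length term: −600/53 = −11.321
Tm = 81.5 + (-9.877) + 17.019 − 11.321 = 77.321 → 77.3°C

77.3°C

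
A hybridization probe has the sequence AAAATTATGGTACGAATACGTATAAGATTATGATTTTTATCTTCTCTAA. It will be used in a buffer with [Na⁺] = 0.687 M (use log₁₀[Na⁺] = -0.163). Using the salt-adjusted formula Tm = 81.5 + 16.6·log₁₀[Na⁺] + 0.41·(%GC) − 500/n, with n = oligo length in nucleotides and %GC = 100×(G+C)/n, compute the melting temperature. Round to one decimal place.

77.8°C

Length n = 49. A=18, T=20, G=6, C=5
G+C = 11, so %GC = 11/49 × 100 = 22.449%
Salt term: 16.6 × (-0.163) = -2.706
GC term: 0.41 × 22.449 = 9.204; length term: −500/49 = −10.204
Tm = 81.5 + (-2.706) + 9.204 − 10.204 = 77.794 → 77.8°C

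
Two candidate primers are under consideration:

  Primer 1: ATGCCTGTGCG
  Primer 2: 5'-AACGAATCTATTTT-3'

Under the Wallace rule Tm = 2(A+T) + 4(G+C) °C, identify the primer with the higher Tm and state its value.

Primer 1, 36°C

Primer 1: A+T=4, G+C=7 → Tm = 2(4)+4(7) = 36°C
Primer 2: A+T=11, G+C=3 → Tm = 2(11)+4(3) = 34°C
36°C vs 34°C → primer 1 is higher.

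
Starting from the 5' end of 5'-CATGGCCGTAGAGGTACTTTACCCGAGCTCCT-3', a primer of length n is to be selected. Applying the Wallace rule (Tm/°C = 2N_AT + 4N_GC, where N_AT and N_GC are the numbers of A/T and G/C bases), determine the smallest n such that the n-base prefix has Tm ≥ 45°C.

First 13 bases: CATGGCCGTAGAG → Tm = 42°C (< 45°C)
First 14 bases: CATGGCCGTAGAGG → Tm = 46°C (≥ 45°C)
Since every base adds ≥2°C, Tm only increases with n, so the threshold is first crossed at n = 14.

n = 14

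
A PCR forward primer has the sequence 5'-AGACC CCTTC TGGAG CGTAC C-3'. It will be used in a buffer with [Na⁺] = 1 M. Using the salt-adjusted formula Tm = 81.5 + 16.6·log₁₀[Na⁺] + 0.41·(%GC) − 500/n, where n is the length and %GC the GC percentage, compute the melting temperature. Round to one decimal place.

83.1°C

Length n = 21. Counting bases: C=8, G=5, T=4, A=4
G+C = 13, so %GC = 13/21 × 100 = 61.905%
Salt term: 16.6 × (0) = 0
GC term: 0.41 × 61.905 = 25.381; length term: −500/21 = −23.81
Tm = 81.5 + (0) + 25.381 − 23.81 = 83.071 → 83.1°C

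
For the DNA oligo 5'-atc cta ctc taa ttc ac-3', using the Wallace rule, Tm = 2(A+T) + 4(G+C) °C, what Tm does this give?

46°C

Counting bases: A=5, T=6, C=6, G=0
So N_AT = 11 and N_GC = 6.
Tm = 2×11 + 4×6 = 46°C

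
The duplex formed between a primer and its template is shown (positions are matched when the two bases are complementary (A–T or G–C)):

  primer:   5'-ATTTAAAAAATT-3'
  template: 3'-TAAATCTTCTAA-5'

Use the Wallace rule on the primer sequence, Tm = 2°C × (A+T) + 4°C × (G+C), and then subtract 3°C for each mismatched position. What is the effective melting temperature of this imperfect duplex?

18°C

Primer base counts: A=7, T=5, G=0, C=0 → A+T=12, G+C=0
Perfect-match Tm = 2(12) + 4(0) = 24 + 0 = 24°C
Mismatches (positions where the bases are not complementary): 2 (at positions 6, 9)
Effective Tm = 24 − 2×3 = 24 − 6 = 18°C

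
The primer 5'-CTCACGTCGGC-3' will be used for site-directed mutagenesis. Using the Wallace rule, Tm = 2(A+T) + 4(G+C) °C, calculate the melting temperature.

Counting bases: G=3, A=1, C=5, T=2
A+T = 3, G+C = 8
Tm = 2×3 + 4×8 = 38°C

38°C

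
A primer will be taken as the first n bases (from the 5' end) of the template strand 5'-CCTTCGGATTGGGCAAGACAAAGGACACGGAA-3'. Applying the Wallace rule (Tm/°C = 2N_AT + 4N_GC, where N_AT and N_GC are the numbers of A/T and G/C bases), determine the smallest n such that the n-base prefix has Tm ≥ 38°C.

First 11 bases: CCTTCGGATTG → Tm = 34°C (< 38°C)
First 12 bases: CCTTCGGATTGG → Tm = 38°C (≥ 38°C)
Each additional base adds 2°C (A/T) or 4°C (G/C), so Tm is non-decreasing in n; n = 12 is the first length to reach 38°C.

n = 12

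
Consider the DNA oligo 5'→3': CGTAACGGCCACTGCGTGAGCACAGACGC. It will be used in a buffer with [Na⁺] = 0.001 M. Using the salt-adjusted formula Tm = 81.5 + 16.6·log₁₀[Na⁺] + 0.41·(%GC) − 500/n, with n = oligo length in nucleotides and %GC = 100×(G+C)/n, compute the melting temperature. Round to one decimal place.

41.3°C

Length n = 29. T=3, C=10, A=7, G=9
G+C = 19, so %GC = 19/29 × 100 = 65.517%
Salt term: 16.6 × (-3) = -49.8
GC term: 0.41 × 65.517 = 26.862; length term: −500/29 = −17.241
Tm = 81.5 + (-49.8) + 26.862 − 17.241 = 41.321 → 41.3°C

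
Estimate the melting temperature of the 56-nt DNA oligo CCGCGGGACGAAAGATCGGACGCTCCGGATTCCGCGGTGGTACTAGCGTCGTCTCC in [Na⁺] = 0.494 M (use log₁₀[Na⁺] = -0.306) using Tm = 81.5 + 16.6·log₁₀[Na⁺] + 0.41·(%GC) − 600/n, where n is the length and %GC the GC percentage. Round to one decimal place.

92.8°C

Length n = 56. Counting bases: T=10, G=19, A=9, C=18
G+C = 37, so %GC = 37/56 × 100 = 66.071%
Salt term: 16.6 × (-0.306) = -5.08
GC term: 0.41 × 66.071 = 27.089; length term: −600/56 = −10.714
Tm = 81.5 + (-5.08) + 27.089 − 10.714 = 92.795 → 92.8°C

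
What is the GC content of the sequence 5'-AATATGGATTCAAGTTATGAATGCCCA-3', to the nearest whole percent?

33%

Scanning the sequence gives C=4, A=10, G=5, T=8.
G+C = 5 + 4 = 9 out of 27 bases
%GC = 9/27 × 100 = 33.33% ≈ 33%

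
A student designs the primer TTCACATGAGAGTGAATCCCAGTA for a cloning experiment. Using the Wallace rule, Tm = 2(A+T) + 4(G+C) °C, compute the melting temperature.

Scanning the sequence gives T=6, A=8, C=5, G=5.
AT pairs contribute 14, GC pairs contribute 10.
Tm = 2(14) + 4(10) = 28 + 40 = 68°C

68°C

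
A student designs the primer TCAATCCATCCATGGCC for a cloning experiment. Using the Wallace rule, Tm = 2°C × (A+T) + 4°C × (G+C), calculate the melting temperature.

T=4, C=7, A=4, G=2
So N_AT = 8 and N_GC = 9.
Tm = 2(8) + 4(9) = 16 + 36 = 52°C

52°C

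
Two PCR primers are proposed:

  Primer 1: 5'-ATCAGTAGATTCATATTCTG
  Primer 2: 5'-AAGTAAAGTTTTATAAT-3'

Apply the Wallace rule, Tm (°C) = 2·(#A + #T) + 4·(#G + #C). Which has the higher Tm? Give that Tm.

Primer 1, 52°C

Primer 1: A+T=14, G+C=6 → Tm = 2(14)+4(6) = 52°C
Primer 2: A+T=15, G+C=2 → Tm = 2(15)+4(2) = 38°C
52°C vs 38°C → primer 1 is higher.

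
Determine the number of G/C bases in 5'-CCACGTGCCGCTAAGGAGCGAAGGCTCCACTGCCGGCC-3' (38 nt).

A=7, T=4, C=15, G=12
Total G or C: 12 + 15 = 27

27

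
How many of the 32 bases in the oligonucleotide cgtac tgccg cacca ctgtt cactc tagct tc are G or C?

18

T=9, G=5, A=5, C=13
G+C = 5 + 13 = 18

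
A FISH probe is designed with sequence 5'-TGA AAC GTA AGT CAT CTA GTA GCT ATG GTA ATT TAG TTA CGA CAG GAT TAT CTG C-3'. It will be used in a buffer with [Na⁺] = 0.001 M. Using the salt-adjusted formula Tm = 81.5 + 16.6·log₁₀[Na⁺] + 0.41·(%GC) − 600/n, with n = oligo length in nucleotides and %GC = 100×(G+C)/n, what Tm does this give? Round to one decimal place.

35.7°C

Length n = 55. Base counts: G=12, C=8, T=18, A=17
G+C = 20, so %GC = 20/55 × 100 = 36.364%
Salt term: 16.6 × (-3) = -49.8
GC term: 0.41 × 36.364 = 14.909; length term: −600/55 = −10.909
Tm = 81.5 + (-49.8) + 14.909 − 10.909 = 35.7 → 35.7°C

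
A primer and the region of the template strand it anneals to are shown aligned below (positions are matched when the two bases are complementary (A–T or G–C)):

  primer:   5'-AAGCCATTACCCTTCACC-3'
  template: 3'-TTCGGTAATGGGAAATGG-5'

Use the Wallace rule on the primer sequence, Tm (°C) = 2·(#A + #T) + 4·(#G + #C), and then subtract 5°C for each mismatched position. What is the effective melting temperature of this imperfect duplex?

Primer base counts: A=5, T=4, G=1, C=8 → A+T=9, G+C=9
Perfect-match Tm = 2(9) + 4(9) = 18 + 36 = 54°C
Mismatches (positions where the bases are not complementary): 1 (at position 15)
Effective Tm = 54 − 1×5 = 54 − 5 = 49°C

49°C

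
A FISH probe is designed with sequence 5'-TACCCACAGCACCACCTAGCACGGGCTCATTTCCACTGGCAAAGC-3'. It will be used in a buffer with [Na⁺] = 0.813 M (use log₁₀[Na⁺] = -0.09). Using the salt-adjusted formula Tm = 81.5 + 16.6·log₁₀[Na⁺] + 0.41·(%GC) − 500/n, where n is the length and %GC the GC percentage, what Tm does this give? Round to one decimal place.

92.6°C

Length n = 45. Scanning the sequence gives G=8, C=18, A=12, T=7.
G+C = 26, so %GC = 26/45 × 100 = 57.778%
Salt term: 16.6 × (-0.09) = -1.494
GC term: 0.41 × 57.778 = 23.689; length term: −500/45 = −11.111
Tm = 81.5 + (-1.494) + 23.689 − 11.111 = 92.584 → 92.6°C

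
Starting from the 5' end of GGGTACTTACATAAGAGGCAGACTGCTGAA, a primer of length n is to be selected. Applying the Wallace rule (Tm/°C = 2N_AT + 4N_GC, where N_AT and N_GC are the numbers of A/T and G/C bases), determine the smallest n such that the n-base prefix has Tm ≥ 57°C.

First 19 bases: GGGTACTTACATAAGAGGC → Tm = 56°C (< 57°C)
First 20 bases: GGGTACTTACATAAGAGGCA → Tm = 58°C (≥ 57°C)
Since every base adds ≥2°C, Tm only increases with n, so the threshold is first crossed at n = 20.

n = 20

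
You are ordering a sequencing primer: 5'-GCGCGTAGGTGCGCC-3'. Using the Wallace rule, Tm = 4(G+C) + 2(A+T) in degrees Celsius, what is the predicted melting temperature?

54°C

Base counts: T=2, G=7, C=5, A=1
A+T = 3, G+C = 12
Tm = 2×3 + 4×12 = 54°C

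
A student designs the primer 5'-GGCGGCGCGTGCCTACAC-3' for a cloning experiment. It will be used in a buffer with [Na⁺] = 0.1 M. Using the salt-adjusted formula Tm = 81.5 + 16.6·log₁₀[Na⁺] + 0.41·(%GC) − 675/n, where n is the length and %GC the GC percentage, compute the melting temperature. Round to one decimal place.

Length n = 18. T=2, A=2, C=7, G=7
G+C = 14, so %GC = 14/18 × 100 = 77.778%
Salt term: 16.6 × (-1) = -16.6
GC term: 0.41 × 77.778 = 31.889; length term: −675/18 = −37.5
Tm = 81.5 + (-16.6) + 31.889 − 37.5 = 59.289 → 59.3°C

59.3°C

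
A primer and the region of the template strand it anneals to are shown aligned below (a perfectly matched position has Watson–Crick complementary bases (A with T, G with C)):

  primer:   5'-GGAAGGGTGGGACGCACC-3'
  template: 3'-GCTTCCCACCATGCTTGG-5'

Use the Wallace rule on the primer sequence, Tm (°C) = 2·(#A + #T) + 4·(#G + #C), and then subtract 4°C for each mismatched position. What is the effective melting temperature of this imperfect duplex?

Primer base counts: A=4, T=1, G=9, C=4 → A+T=5, G+C=13
Perfect-match Tm = 2(5) + 4(13) = 10 + 52 = 62°C
Mismatches (positions where the bases are not complementary): 3 (at positions 1, 11, 15)
Effective Tm = 62 − 3×4 = 62 − 12 = 50°C

50°C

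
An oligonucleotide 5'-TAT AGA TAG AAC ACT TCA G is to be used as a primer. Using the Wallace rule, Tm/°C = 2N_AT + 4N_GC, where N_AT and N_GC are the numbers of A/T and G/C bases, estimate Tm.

Scanning the sequence gives C=3, G=3, A=8, T=5.
A+T = 13, G+C = 6
Tm = 4·6 + 2·13 = 24 + 26 = 50°C

50°C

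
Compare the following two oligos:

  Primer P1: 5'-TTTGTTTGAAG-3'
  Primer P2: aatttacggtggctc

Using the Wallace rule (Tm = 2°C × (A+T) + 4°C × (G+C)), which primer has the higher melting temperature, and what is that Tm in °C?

Primer P2, 44°C

Primer P1: A+T=8, G+C=3 → Tm = 2(8)+4(3) = 28°C
Primer P2: A+T=8, G+C=7 → Tm = 2(8)+4(7) = 44°C
28°C vs 44°C → primer P2 is higher.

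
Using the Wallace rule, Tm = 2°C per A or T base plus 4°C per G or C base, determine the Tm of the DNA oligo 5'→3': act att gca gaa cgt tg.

48°C

Counting bases: C=3, G=4, T=5, A=5
So N_AT = 10 and N_GC = 7.
Tm = 2(10) + 4(7) = 20 + 28 = 48°C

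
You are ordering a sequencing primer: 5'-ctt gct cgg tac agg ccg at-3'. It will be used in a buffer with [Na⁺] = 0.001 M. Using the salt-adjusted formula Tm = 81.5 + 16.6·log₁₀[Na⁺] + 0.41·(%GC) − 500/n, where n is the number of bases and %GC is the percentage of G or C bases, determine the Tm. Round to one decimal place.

Length n = 20. Scanning the sequence gives T=5, C=6, G=6, A=3.
G+C = 12, so %GC = 12/20 × 100 = 60%
Salt term: 16.6 × (-3) = -49.8
GC term: 0.41 × 60 = 24.6; length term: −500/20 = −25
Tm = 81.5 + (-49.8) + 24.6 − 25 = 31.3 → 31.3°C

31.3°C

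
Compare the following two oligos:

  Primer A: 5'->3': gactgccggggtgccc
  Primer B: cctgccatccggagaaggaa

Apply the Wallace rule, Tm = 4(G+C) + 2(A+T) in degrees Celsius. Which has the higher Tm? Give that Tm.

Primer A: A+T=3, G+C=13 → Tm = 2(3)+4(13) = 58°C
Primer B: A+T=8, G+C=12 → Tm = 2(8)+4(12) = 64°C
58°C vs 64°C → primer B is higher.

Primer B, 64°C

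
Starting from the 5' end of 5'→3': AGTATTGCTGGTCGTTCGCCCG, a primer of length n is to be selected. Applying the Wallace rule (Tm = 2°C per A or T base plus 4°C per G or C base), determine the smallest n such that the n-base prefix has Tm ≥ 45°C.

First 15 bases: AGTATTGCTGGTCGT → Tm = 44°C (< 45°C)
First 16 bases: AGTATTGCTGGTCGTT → Tm = 46°C (≥ 45°C)
Each additional base adds 2°C (A/T) or 4°C (G/C), so Tm is non-decreasing in n; n = 16 is the first length to reach 45°C.

n = 16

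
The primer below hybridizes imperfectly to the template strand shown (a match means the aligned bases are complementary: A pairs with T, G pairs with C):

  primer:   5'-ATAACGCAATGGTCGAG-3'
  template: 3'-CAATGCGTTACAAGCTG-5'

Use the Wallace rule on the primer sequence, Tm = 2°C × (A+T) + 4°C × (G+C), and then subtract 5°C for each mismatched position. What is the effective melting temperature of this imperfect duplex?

Primer base counts: A=6, T=3, G=5, C=3 → A+T=9, G+C=8
Perfect-match Tm = 2(9) + 4(8) = 18 + 32 = 50°C
Mismatches (positions where the bases are not complementary): 4 (at positions 1, 3, 12, 17)
Effective Tm = 50 − 4×5 = 50 − 20 = 30°C

30°C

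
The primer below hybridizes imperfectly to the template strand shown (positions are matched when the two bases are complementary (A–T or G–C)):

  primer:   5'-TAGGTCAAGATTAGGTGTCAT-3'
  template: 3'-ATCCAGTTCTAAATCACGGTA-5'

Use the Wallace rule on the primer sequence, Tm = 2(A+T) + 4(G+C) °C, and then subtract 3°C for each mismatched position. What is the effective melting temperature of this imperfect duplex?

49°C

Primer base counts: A=6, T=7, G=6, C=2 → A+T=13, G+C=8
Perfect-match Tm = 2(13) + 4(8) = 26 + 32 = 58°C
Mismatches (positions where the bases are not complementary): 3 (at positions 13, 14, 18)
Effective Tm = 58 − 3×3 = 58 − 9 = 49°C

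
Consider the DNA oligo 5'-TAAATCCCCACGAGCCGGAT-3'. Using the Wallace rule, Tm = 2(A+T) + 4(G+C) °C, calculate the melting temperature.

A=6, T=3, C=7, G=4
AT pairs contribute 9, GC pairs contribute 11.
Tm = 2(9) + 4(11) = 18 + 44 = 62°C

62°C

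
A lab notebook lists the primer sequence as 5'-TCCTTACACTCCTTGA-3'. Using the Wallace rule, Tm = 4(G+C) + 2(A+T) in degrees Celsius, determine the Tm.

Base counts: G=1, C=6, A=3, T=6
So N_AT = 9 and N_GC = 7.
Tm = 2×9 + 4×7 = 46°C

46°C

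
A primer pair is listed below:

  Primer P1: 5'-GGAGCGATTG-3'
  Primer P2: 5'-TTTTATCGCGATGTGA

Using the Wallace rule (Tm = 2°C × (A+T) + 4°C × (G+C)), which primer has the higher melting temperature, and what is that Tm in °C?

Primer P2, 44°C

Primer P1: A+T=4, G+C=6 → Tm = 2(4)+4(6) = 32°C
Primer P2: A+T=10, G+C=6 → Tm = 2(10)+4(6) = 44°C
32°C vs 44°C → primer P2 is higher.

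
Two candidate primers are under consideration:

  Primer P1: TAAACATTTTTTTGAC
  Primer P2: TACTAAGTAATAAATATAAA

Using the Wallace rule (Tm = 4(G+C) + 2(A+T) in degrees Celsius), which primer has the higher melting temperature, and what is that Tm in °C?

Primer P2, 44°C

Primer P1: A+T=13, G+C=3 → Tm = 2(13)+4(3) = 38°C
Primer P2: A+T=18, G+C=2 → Tm = 2(18)+4(2) = 44°C
38°C vs 44°C → primer P2 is higher.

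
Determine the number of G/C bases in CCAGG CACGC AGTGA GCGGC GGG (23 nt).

Scanning the sequence gives A=4, C=7, G=11, T=1.
Total G or C: 11 + 7 = 18

18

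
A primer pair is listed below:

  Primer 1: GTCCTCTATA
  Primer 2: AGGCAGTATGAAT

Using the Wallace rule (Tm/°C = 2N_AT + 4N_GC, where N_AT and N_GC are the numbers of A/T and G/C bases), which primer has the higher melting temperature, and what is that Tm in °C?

Primer 1: A+T=6, G+C=4 → Tm = 2(6)+4(4) = 28°C
Primer 2: A+T=8, G+C=5 → Tm = 2(8)+4(5) = 36°C
28°C vs 36°C → primer 2 is higher.

Primer 2, 36°C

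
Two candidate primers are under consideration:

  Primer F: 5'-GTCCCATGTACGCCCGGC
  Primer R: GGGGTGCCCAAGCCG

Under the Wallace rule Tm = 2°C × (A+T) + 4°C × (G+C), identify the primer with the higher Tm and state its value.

Primer F: A+T=5, G+C=13 → Tm = 2(5)+4(13) = 62°C
Primer R: A+T=3, G+C=12 → Tm = 2(3)+4(12) = 54°C
62°C vs 54°C → primer F is higher.

Primer F, 62°C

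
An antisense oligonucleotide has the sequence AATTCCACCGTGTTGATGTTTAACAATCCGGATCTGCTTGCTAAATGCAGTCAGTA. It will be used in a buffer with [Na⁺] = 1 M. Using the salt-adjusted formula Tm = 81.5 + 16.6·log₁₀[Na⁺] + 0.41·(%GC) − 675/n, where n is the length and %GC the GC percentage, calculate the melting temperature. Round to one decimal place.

86.3°C

Length n = 56. Base counts: T=18, A=15, G=11, C=12
G+C = 23, so %GC = 23/56 × 100 = 41.071%
Salt term: 16.6 × (0) = 0
GC term: 0.41 × 41.071 = 16.839; length term: −675/56 = −12.054
Tm = 81.5 + (0) + 16.839 − 12.054 = 86.285 → 86.3°C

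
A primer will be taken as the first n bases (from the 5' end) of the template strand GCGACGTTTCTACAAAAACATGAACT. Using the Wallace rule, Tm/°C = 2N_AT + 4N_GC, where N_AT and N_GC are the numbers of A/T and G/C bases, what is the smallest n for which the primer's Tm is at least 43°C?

First 14 bases: GCGACGTTTCTACA → Tm = 42°C (< 43°C)
First 15 bases: GCGACGTTTCTACAA → Tm = 44°C (≥ 43°C)
Since every base adds ≥2°C, Tm only increases with n, so the threshold is first crossed at n = 15.

n = 15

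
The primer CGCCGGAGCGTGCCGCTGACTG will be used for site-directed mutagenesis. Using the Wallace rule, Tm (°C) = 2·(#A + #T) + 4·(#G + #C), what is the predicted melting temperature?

Scanning the sequence gives G=9, A=2, C=8, T=3.
AT pairs contribute 5, GC pairs contribute 17.
Tm = 2×5 + 4×17 = 78°C

78°C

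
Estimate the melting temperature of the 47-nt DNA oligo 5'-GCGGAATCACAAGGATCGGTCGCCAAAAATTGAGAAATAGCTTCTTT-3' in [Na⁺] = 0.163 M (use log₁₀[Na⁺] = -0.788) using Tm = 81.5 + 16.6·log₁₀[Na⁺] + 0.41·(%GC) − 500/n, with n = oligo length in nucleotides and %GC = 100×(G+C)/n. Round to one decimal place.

Length n = 47. Counting bases: A=16, T=11, C=9, G=11
G+C = 20, so %GC = 20/47 × 100 = 42.553%
Salt term: 16.6 × (-0.788) = -13.081
GC term: 0.41 × 42.553 = 17.447; length term: −500/47 = −10.638
Tm = 81.5 + (-13.081) + 17.447 − 10.638 = 75.228 → 75.2°C

75.2°C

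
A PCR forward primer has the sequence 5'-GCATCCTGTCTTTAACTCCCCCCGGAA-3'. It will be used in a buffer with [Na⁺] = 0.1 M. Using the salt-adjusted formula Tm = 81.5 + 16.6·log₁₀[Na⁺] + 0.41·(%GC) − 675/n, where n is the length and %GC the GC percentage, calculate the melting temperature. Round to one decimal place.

Length n = 27. Scanning the sequence gives G=4, C=11, A=5, T=7.
G+C = 15, so %GC = 15/27 × 100 = 55.556%
Salt term: 16.6 × (-1) = -16.6
GC term: 0.41 × 55.556 = 22.778; length term: −675/27 = −25
Tm = 81.5 + (-16.6) + 22.778 − 25 = 62.678 → 62.7°C

62.7°C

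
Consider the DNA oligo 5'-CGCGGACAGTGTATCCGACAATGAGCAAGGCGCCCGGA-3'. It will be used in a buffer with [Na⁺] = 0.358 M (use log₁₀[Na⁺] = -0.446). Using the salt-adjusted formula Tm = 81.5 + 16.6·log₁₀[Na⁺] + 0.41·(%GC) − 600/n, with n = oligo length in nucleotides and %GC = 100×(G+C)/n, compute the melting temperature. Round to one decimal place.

Length n = 38. Base counts: A=10, T=4, C=11, G=13
G+C = 24, so %GC = 24/38 × 100 = 63.158%
Salt term: 16.6 × (-0.446) = -7.404
GC term: 0.41 × 63.158 = 25.895; length term: −600/38 = −15.789
Tm = 81.5 + (-7.404) + 25.895 − 15.789 = 84.202 → 84.2°C

84.2°C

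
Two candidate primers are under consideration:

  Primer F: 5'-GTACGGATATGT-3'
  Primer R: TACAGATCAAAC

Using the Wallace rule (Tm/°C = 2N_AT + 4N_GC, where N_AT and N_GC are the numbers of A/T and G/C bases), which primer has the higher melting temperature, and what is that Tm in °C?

Primer F, 34°C

Primer F: A+T=7, G+C=5 → Tm = 2(7)+4(5) = 34°C
Primer R: A+T=8, G+C=4 → Tm = 2(8)+4(4) = 32°C
34°C vs 32°C → primer F is higher.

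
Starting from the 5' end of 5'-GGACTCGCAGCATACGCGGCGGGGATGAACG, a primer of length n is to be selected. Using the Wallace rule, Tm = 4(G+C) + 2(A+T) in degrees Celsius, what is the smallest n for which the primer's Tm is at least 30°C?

First 8 bases: GGACTCGC → Tm = 28°C (< 30°C)
First 9 bases: GGACTCGCA → Tm = 30°C (≥ 30°C)
Since every base adds ≥2°C, Tm only increases with n, so the threshold is first crossed at n = 9.

n = 9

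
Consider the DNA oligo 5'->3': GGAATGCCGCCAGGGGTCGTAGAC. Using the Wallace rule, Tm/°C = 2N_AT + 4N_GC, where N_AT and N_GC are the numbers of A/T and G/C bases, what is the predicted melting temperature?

Base counts: A=5, G=10, C=6, T=3
So N_AT = 8 and N_GC = 16.
Tm = 4·16 + 2·8 = 64 + 16 = 80°C

80°C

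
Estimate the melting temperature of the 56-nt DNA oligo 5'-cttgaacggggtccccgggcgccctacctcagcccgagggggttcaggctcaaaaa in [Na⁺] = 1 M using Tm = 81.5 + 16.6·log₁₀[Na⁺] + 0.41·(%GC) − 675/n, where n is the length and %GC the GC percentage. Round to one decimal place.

Length n = 56. A=11, G=18, T=8, C=19
G+C = 37, so %GC = 37/56 × 100 = 66.071%
Salt term: 16.6 × (0) = 0
GC term: 0.41 × 66.071 = 27.089; length term: −675/56 = −12.054
Tm = 81.5 + (0) + 27.089 − 12.054 = 96.535 → 96.5°C

96.5°C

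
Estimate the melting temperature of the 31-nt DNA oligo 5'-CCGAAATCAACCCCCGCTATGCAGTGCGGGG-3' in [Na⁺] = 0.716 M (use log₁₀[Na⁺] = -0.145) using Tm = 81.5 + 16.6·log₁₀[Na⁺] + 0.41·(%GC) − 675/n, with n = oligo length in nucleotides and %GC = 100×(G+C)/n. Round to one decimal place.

83.8°C

Length n = 31. Counting bases: T=4, C=11, G=9, A=7
G+C = 20, so %GC = 20/31 × 100 = 64.516%
Salt term: 16.6 × (-0.145) = -2.407
GC term: 0.41 × 64.516 = 26.452; length term: −675/31 = −21.774
Tm = 81.5 + (-2.407) + 26.452 − 21.774 = 83.771 → 83.8°C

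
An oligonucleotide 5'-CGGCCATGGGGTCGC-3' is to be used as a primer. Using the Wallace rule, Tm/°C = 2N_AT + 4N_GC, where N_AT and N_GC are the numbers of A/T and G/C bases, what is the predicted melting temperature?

A=1, G=7, C=5, T=2
So N_AT = 3 and N_GC = 12.
Tm = 2×3 + 4×12 = 54°C

54°C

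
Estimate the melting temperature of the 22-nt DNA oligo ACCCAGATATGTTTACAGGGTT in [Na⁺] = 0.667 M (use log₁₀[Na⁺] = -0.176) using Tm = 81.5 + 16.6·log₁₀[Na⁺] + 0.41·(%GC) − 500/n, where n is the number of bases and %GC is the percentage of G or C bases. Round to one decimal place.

Length n = 22. Scanning the sequence gives G=5, C=4, T=7, A=6.
G+C = 9, so %GC = 9/22 × 100 = 40.909%
Salt term: 16.6 × (-0.176) = -2.922
GC term: 0.41 × 40.909 = 16.773; length term: −500/22 = −22.727
Tm = 81.5 + (-2.922) + 16.773 − 22.727 = 72.624 → 72.6°C

72.6°C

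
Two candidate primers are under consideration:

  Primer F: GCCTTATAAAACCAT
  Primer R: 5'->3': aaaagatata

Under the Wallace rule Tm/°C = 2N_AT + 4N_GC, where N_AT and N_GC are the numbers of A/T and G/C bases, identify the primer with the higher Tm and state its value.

Primer F, 40°C

Primer F: A+T=10, G+C=5 → Tm = 2(10)+4(5) = 40°C
Primer R: A+T=9, G+C=1 → Tm = 2(9)+4(1) = 22°C
40°C vs 22°C → primer F is higher.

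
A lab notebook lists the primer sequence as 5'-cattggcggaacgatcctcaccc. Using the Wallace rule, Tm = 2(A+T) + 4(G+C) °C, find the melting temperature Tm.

Counting bases: C=9, A=5, T=4, G=5
A+T = 9, G+C = 14
Tm = 2(9) + 4(14) = 18 + 56 = 74°C

74°C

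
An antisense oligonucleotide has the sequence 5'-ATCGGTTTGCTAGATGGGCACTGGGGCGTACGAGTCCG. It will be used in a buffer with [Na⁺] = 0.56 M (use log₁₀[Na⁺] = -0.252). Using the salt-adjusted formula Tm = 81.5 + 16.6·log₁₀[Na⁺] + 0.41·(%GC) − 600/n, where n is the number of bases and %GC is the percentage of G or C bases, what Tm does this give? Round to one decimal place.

Length n = 38. Counting bases: G=15, A=6, C=8, T=9
G+C = 23, so %GC = 23/38 × 100 = 60.526%
Salt term: 16.6 × (-0.252) = -4.183
GC term: 0.41 × 60.526 = 24.816; length term: −600/38 = −15.789
Tm = 81.5 + (-4.183) + 24.816 − 15.789 = 86.344 → 86.3°C

86.3°C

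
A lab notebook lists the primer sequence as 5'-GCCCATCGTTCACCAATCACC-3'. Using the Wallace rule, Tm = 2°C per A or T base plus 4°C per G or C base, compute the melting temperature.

66°C

Scanning the sequence gives C=10, G=2, A=5, T=4.
AT pairs contribute 9, GC pairs contribute 12.
Tm = 4·12 + 2·9 = 48 + 18 = 66°C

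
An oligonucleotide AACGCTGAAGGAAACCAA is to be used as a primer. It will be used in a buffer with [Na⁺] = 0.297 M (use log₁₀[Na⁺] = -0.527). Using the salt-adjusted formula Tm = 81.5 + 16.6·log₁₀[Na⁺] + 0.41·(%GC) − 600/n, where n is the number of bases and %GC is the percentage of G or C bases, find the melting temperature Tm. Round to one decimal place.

Length n = 18. Scanning the sequence gives G=4, A=9, T=1, C=4.
G+C = 8, so %GC = 8/18 × 100 = 44.444%
Salt term: 16.6 × (-0.527) = -8.748
GC term: 0.41 × 44.444 = 18.222; length term: −600/18 = −33.333
Tm = 81.5 + (-8.748) + 18.222 − 33.333 = 57.641 → 57.6°C

57.6°C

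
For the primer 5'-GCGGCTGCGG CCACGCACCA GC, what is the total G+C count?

18

C=10, A=3, T=1, G=8
Total G or C: 8 + 10 = 18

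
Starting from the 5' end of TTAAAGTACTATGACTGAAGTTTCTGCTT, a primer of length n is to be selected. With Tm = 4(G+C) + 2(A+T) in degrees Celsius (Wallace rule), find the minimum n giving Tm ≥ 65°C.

n = 26

First 25 bases: TTAAAGTACTATGACTGAAGTTTCT → Tm = 64°C (< 65°C)
First 26 bases: TTAAAGTACTATGACTGAAGTTTCTG → Tm = 68°C (≥ 65°C)
Since every base adds ≥2°C, Tm only increases with n, so the threshold is first crossed at n = 26.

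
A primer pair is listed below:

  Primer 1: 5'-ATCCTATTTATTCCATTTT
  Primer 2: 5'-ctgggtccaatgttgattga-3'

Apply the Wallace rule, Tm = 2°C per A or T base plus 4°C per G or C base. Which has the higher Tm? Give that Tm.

Primer 1: A+T=15, G+C=4 → Tm = 2(15)+4(4) = 46°C
Primer 2: A+T=11, G+C=9 → Tm = 2(11)+4(9) = 58°C
46°C vs 58°C → primer 2 is higher.

Primer 2, 58°C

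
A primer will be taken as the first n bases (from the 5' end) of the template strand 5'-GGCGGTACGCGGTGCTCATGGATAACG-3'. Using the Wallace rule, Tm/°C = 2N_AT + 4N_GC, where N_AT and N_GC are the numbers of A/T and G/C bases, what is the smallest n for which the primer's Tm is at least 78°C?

n = 24

First 23 bases: GGCGGTACGCGGTGCTCATGGAT → Tm = 76°C (< 78°C)
First 24 bases: GGCGGTACGCGGTGCTCATGGATA → Tm = 78°C (≥ 78°C)
Since every base adds ≥2°C, Tm only increases with n, so the threshold is first crossed at n = 24.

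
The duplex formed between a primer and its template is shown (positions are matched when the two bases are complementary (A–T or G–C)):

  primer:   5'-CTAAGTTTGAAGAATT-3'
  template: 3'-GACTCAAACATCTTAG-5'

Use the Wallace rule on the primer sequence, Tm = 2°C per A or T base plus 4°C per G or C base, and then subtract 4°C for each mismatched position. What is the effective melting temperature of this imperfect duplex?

Primer base counts: A=6, T=6, G=3, C=1 → A+T=12, G+C=4
Perfect-match Tm = 2(12) + 4(4) = 24 + 16 = 40°C
Mismatches (positions where the bases are not complementary): 3 (at positions 3, 10, 16)
Effective Tm = 40 − 3×4 = 40 − 12 = 28°C

28°C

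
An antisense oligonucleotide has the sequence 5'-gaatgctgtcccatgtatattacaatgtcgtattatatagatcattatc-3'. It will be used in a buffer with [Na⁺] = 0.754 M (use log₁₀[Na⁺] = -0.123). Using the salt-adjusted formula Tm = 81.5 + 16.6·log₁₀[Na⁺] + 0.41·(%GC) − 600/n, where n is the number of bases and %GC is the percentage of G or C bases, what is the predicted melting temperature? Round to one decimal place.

79.8°C

Length n = 49. T=19, A=15, C=8, G=7
G+C = 15, so %GC = 15/49 × 100 = 30.612%
Salt term: 16.6 × (-0.123) = -2.042
GC term: 0.41 × 30.612 = 12.551; length term: −600/49 = −12.245
Tm = 81.5 + (-2.042) + 12.551 − 12.245 = 79.764 → 79.8°C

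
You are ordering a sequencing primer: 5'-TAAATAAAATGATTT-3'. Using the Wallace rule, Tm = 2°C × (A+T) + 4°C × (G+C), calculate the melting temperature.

Base counts: G=1, A=8, C=0, T=6
A+T = 14, G+C = 1
Tm = 4·1 + 2·14 = 4 + 28 = 32°C

32°C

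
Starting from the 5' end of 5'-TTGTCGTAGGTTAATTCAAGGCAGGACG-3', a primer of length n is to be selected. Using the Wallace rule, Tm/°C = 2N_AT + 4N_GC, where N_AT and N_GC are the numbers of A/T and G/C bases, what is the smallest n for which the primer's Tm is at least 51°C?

n = 20

First 19 bases: TTGTCGTAGGTTAATTCAA → Tm = 50°C (< 51°C)
First 20 bases: TTGTCGTAGGTTAATTCAAG → Tm = 54°C (≥ 51°C)
Each additional base adds 2°C (A/T) or 4°C (G/C), so Tm is non-decreasing in n; n = 20 is the first length to reach 51°C.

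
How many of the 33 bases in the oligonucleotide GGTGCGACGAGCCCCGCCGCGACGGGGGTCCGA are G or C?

Scanning the sequence gives A=4, T=2, C=12, G=15.
Total G or C: 15 + 12 = 27

27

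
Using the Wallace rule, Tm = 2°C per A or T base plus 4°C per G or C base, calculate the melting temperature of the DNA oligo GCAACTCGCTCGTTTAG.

Base counts: G=4, C=5, A=3, T=5
A+T = 8, G+C = 9
Tm = 2×8 + 4×9 = 52°C

52°C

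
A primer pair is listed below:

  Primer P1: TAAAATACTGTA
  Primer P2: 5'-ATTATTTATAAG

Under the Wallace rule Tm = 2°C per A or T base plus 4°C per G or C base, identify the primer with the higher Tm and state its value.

Primer P1: A+T=10, G+C=2 → Tm = 2(10)+4(2) = 28°C
Primer P2: A+T=11, G+C=1 → Tm = 2(11)+4(1) = 26°C
28°C vs 26°C → primer P1 is higher.

Primer P1, 28°C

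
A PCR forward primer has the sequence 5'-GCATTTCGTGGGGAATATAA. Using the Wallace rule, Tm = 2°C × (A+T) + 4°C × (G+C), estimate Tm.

56°C

G=6, T=6, A=6, C=2
So N_AT = 12 and N_GC = 8.
Tm = 4·8 + 2·12 = 32 + 24 = 56°C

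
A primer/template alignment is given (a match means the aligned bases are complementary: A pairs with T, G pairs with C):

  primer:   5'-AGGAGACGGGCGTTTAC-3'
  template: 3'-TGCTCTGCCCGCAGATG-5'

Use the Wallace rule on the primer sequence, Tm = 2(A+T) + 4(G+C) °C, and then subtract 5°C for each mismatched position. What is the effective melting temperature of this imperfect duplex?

Primer base counts: A=4, T=3, G=7, C=3 → A+T=7, G+C=10
Perfect-match Tm = 2(7) + 4(10) = 14 + 40 = 54°C
Mismatches (positions where the bases are not complementary): 2 (at positions 2, 14)
Effective Tm = 54 − 2×5 = 54 − 10 = 44°C

44°C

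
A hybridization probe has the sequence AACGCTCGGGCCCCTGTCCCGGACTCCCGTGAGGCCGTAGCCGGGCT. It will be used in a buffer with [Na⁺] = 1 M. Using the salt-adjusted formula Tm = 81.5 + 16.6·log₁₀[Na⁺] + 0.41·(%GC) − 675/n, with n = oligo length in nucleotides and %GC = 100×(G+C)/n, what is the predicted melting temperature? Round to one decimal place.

Length n = 47. Counting bases: A=5, C=19, G=16, T=7
G+C = 35, so %GC = 35/47 × 100 = 74.468%
Salt term: 16.6 × (0) = 0
GC term: 0.41 × 74.468 = 30.532; length term: −675/47 = −14.362
Tm = 81.5 + (0) + 30.532 − 14.362 = 97.67 → 97.7°C

97.7°C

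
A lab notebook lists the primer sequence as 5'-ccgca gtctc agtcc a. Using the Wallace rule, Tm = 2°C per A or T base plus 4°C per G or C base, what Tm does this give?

52°C

Base counts: A=3, G=3, C=7, T=3
So N_AT = 6 and N_GC = 10.
Tm = 2(6) + 4(10) = 12 + 40 = 52°C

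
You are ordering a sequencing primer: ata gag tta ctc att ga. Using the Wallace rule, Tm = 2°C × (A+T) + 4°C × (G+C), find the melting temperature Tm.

44°C

T=6, A=6, G=3, C=2
So N_AT = 12 and N_GC = 5.
Tm = 4·5 + 2·12 = 20 + 24 = 44°C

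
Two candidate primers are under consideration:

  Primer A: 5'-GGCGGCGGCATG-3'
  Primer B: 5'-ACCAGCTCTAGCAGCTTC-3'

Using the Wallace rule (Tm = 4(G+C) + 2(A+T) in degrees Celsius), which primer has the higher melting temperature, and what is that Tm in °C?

Primer A: A+T=2, G+C=10 → Tm = 2(2)+4(10) = 44°C
Primer B: A+T=8, G+C=10 → Tm = 2(8)+4(10) = 56°C
44°C vs 56°C → primer B is higher.

Primer B, 56°C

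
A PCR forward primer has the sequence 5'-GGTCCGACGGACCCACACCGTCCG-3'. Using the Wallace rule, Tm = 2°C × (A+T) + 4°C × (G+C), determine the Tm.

84°C

A=4, G=7, C=11, T=2
AT pairs contribute 6, GC pairs contribute 18.
Tm = 4·18 + 2·6 = 72 + 12 = 84°C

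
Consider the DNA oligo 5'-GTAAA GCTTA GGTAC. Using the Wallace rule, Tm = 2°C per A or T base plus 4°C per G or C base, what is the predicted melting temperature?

42°C

Counting bases: T=4, G=4, C=2, A=5
AT pairs contribute 9, GC pairs contribute 6.
Tm = 2×9 + 4×6 = 42°C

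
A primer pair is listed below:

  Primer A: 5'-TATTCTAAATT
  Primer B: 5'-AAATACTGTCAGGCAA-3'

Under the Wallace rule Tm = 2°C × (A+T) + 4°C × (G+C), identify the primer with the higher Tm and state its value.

Primer A: A+T=10, G+C=1 → Tm = 2(10)+4(1) = 24°C
Primer B: A+T=10, G+C=6 → Tm = 2(10)+4(6) = 44°C
24°C vs 44°C → primer B is higher.

Primer B, 44°C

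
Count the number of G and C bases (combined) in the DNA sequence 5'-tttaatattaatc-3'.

1

G=0, T=7, C=1, A=5
G+C = 0 + 1 = 1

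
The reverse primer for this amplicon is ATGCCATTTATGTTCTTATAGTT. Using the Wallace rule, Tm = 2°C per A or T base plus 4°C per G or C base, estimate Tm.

Scanning the sequence gives G=3, A=5, C=3, T=12.
So N_AT = 17 and N_GC = 6.
Tm = 2(17) + 4(6) = 34 + 24 = 58°C

58°C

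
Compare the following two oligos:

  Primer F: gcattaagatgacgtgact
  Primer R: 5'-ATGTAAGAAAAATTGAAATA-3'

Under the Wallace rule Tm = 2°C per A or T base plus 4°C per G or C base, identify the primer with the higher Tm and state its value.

Primer F, 54°C

Primer F: A+T=11, G+C=8 → Tm = 2(11)+4(8) = 54°C
Primer R: A+T=17, G+C=3 → Tm = 2(17)+4(3) = 46°C
54°C vs 46°C → primer F is higher.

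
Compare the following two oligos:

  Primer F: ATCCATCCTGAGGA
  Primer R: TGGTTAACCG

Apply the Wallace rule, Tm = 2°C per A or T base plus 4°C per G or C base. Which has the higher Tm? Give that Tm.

Primer F, 42°C

Primer F: A+T=7, G+C=7 → Tm = 2(7)+4(7) = 42°C
Primer R: A+T=5, G+C=5 → Tm = 2(5)+4(5) = 30°C
42°C vs 30°C → primer F is higher.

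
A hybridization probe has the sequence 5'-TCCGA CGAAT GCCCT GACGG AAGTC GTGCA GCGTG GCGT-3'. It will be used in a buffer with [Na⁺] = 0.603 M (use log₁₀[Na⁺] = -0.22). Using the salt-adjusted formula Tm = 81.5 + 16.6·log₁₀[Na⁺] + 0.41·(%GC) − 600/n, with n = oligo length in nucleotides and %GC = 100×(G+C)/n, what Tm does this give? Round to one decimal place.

88.7°C

Length n = 39. C=11, T=7, G=14, A=7
G+C = 25, so %GC = 25/39 × 100 = 64.103%
Salt term: 16.6 × (-0.22) = -3.652
GC term: 0.41 × 64.103 = 26.282; length term: −600/39 = −15.385
Tm = 81.5 + (-3.652) + 26.282 − 15.385 = 88.745 → 88.7°C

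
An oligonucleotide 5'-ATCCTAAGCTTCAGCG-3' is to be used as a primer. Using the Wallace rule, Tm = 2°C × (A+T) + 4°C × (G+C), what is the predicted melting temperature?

Counting bases: T=4, A=4, G=3, C=5
So N_AT = 8 and N_GC = 8.
Tm = 2×8 + 4×8 = 48°C

48°C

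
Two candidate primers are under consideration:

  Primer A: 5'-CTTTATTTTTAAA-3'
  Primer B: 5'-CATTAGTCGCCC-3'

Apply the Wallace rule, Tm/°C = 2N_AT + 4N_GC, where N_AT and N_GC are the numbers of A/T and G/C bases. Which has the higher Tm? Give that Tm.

Primer B, 38°C

Primer A: A+T=12, G+C=1 → Tm = 2(12)+4(1) = 28°C
Primer B: A+T=5, G+C=7 → Tm = 2(5)+4(7) = 38°C
28°C vs 38°C → primer B is higher.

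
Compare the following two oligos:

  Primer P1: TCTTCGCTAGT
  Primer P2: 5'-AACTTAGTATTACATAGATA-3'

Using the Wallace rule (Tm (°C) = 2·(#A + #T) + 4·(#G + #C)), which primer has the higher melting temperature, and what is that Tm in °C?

Primer P2, 48°C

Primer P1: A+T=6, G+C=5 → Tm = 2(6)+4(5) = 32°C
Primer P2: A+T=16, G+C=4 → Tm = 2(16)+4(4) = 48°C
32°C vs 48°C → primer P2 is higher.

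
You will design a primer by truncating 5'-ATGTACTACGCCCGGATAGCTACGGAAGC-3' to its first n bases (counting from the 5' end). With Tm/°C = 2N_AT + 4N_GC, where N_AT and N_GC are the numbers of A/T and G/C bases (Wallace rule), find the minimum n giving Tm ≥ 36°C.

First 11 bases: ATGTACTACGC → Tm = 32°C (< 36°C)
First 12 bases: ATGTACTACGCC → Tm = 36°C (≥ 36°C)
Since every base adds ≥2°C, Tm only increases with n, so the threshold is first crossed at n = 12.

n = 12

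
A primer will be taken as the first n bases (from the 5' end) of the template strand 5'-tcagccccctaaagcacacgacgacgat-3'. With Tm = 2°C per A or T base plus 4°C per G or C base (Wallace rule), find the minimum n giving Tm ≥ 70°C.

First 21 bases: TCAGCCCCCTAAAGCACACGA → Tm = 66°C (< 70°C)
First 22 bases: TCAGCCCCCTAAAGCACACGAC → Tm = 70°C (≥ 70°C)
Each additional base adds 2°C (A/T) or 4°C (G/C), so Tm is non-decreasing in n; n = 22 is the first length to reach 70°C.

n = 22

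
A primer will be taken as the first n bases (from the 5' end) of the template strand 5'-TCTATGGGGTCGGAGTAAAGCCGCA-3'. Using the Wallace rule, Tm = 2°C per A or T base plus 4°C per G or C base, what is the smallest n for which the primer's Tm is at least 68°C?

First 21 bases: TCTATGGGGTCGGAGTAAAGC → Tm = 64°C (< 68°C)
First 22 bases: TCTATGGGGTCGGAGTAAAGCC → Tm = 68°C (≥ 68°C)
Since every base adds ≥2°C, Tm only increases with n, so the threshold is first crossed at n = 22.

n = 22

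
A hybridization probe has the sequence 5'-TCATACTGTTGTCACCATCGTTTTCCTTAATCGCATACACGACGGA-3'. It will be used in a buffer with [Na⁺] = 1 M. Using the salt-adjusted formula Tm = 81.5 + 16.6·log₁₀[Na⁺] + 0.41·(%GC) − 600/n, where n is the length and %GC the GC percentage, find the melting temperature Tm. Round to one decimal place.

Length n = 46. Scanning the sequence gives C=13, G=7, A=11, T=15.
G+C = 20, so %GC = 20/46 × 100 = 43.478%
Salt term: 16.6 × (0) = 0
GC term: 0.41 × 43.478 = 17.826; length term: −600/46 = −13.043
Tm = 81.5 + (0) + 17.826 − 13.043 = 86.283 → 86.3°C

86.3°C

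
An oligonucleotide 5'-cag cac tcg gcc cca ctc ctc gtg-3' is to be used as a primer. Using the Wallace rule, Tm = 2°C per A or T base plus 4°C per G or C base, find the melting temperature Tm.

82°C

G=5, T=4, A=3, C=12
So N_AT = 7 and N_GC = 17.
Tm = 4·17 + 2·7 = 68 + 14 = 82°C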